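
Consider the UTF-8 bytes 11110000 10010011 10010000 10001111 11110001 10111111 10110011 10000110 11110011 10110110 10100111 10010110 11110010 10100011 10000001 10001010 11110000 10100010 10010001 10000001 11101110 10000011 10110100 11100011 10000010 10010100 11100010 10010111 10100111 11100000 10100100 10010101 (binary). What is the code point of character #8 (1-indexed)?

Offset 0: leading byte 0xF0 = 11110000 → 4-byte char #1 = F0 93 90 8F.
Offset 4: leading byte 0xF1 = 11110001 → 4-byte char #2 = F1 BF B3 86.
Offset 8: leading byte 0xF3 = 11110011 → 4-byte char #3 = F3 B6 A7 96.
Offset 12: leading byte 0xF2 = 11110010 → 4-byte char #4 = F2 A3 81 8A.
Offset 16: leading byte 0xF0 = 11110000 → 4-byte char #5 = F0 A2 91 81.
Offset 20: leading byte 0xEE = 11101110 → 3-byte char #6 = EE 83 B4.
Offset 23: leading byte 0xE3 = 11100011 → 3-byte char #7 = E3 82 94.
Offset 26: leading byte 0xE2 = 11100010 → 3-byte char #8 = E2 97 A7.
Leading byte 0xE2 = 11100010 matches 1110xxxx → 3-byte sequence.
Byte 1: 0xE2 = 11100010, payload 0010 (4 bits).
Byte 2: 0x97 = 10010111 (10xxxxxx ✓), payload 010111.
Byte 3: 0xA7 = 10100111 (10xxxxxx ✓), payload 100111.
Concatenate: 0010010111100111 = 0x25E7 (16 bits → U+25E7).

U+25E7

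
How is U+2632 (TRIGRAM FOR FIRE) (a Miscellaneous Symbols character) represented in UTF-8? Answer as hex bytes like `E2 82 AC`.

U+2632 = 0x2632 = 9778 decimal. In range U+0800–U+FFFF → 3-byte form: 1110xxxx 10xxxxxx 10xxxxxx.
Binary (16 bits): 0010011000110010.
Split 4+6+6: 0010 | 011000 | 110010.
Byte 1: 11100010 = 0xE2.
Byte 2: 10011000 = 0x98.
Byte 3: 10110010 = 0xB2.

E2 98 B2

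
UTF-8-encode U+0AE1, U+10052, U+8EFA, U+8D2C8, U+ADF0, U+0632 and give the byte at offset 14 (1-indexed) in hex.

0x88

1-indexed offset 14 is 0-indexed offset 13.
U+0AE1 → 3-byte form E0 AB A1 at offsets 0–2.
U+10052 → 4-byte form F0 90 81 92 at offsets 3–6.
U+8EFA → 3-byte form E8 BB BA at offsets 7–9.
U+8D2C8 → 4-byte form F2 8D 8B 88 at offsets 10–13.
Offset 13 falls in char 4's range; it's byte 4 of F2 8D 8B 88 = 0x88.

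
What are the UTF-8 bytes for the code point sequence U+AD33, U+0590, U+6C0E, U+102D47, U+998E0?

U+AD33: 3-byte form → EA B4 B3.
U+0590: 2-byte form → D6 90.
U+6C0E: 3-byte form → E6 B0 8E.
U+102D47: 4-byte form → F4 82 B5 87.
U+998E0: 4-byte form → F2 99 A3 A0.
Concatenated (16 bytes): EA B4 B3 D6 90 E6 B0 8E F4 82 B5 87 F2 99 A3 A0.

EA B4 B3 D6 90 E6 B0 8E F4 82 B5 87 F2 99 A3 A0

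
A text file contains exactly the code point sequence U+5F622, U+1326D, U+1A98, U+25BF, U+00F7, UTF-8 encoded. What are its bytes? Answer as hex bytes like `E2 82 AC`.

F1 9F 98 A2 F0 93 89 AD E1 AA 98 E2 96 BF C3 B7

U+5F622: 4-byte form → F1 9F 98 A2.
U+1326D: 4-byte form → F0 93 89 AD.
U+1A98: 3-byte form → E1 AA 98.
U+25BF: 3-byte form → E2 96 BF.
U+00F7: 2-byte form → C3 B7.
Concatenated (16 bytes): F1 9F 98 A2 F0 93 89 AD E1 AA 98 E2 96 BF C3 B7.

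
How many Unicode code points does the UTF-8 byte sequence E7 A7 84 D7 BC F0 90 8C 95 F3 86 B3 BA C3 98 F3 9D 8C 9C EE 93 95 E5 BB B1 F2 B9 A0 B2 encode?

9

Byte at offset 0: 0xE7 = 11100111 → 3-byte char (#1). Advance 3.
Byte at offset 3: 0xD7 = 11010111 → 2-byte char (#2). Advance 2.
Byte at offset 5: 0xF0 = 11110000 → 4-byte char (#3). Advance 4.
Byte at offset 9: 0xF3 = 11110011 → 4-byte char (#4). Advance 4.
Byte at offset 13: 0xC3 = 11000011 → 2-byte char (#5). Advance 2.
Byte at offset 15: 0xF3 = 11110011 → 4-byte char (#6). Advance 4.
Byte at offset 19: 0xEE = 11101110 → 3-byte char (#7). Advance 3.
Byte at offset 22: 0xE5 = 11100101 → 3-byte char (#8). Advance 3.
Byte at offset 25: 0xF2 = 11110010 → 4-byte char (#9). Advance 4.
Reached end at offset 29 after 9 code points.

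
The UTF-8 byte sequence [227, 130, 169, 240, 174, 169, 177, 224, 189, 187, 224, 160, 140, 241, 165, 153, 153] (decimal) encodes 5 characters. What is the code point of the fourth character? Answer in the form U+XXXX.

Offset 0: leading byte 0xE3 = 11100011 → 3-byte char #1 = E3 82 A9.
Offset 3: leading byte 0xF0 = 11110000 → 4-byte char #2 = F0 AE A9 B1.
Offset 7: leading byte 0xE0 = 11100000 → 3-byte char #3 = E0 BD BB.
Offset 10: leading byte 0xE0 = 11100000 → 3-byte char #4 = E0 A0 8C.
Leading byte 0xE0 = 11100000 matches 1110xxxx → 3-byte sequence.
Byte 1: 0xE0 = 11100000, payload 0000 (4 bits).
Byte 2: 0xA0 = 10100000 (10xxxxxx ✓), payload 100000.
Byte 3: 0x8C = 10001100 (10xxxxxx ✓), payload 001100.
Concatenate: 0000100000001100 = 0x80C (16 bits → U+080C).

U+080C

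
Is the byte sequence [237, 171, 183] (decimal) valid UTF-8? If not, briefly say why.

Structurally a 3-byte sequence; payload = 0xDAF7.
But 0xDAF7 is in U+D800–U+DFFF, the surrogate range. Surrogates are not Unicode scalar values and are forbidden in UTF-8.

invalid (encodes a surrogate (U+D800–U+DFFF))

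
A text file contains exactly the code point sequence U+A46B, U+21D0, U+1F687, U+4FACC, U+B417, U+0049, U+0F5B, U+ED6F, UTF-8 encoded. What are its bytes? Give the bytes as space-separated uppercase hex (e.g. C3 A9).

U+A46B: 3-byte form → EA 91 AB.
U+21D0: 3-byte form → E2 87 90.
U+1F687: 4-byte form → F0 9F 9A 87.
U+4FACC: 4-byte form → F1 8F AB 8C.
U+B417: 3-byte form → EB 90 97.
U+0049: 1-byte form → 49.
U+0F5B: 3-byte form → E0 BD 9B.
U+ED6F: 3-byte form → EE B5 AF.
Concatenated (24 bytes): EA 91 AB E2 87 90 F0 9F 9A 87 F1 8F AB 8C EB 90 97 49 E0 BD 9B EE B5 AF.

EA 91 AB E2 87 90 F0 9F 9A 87 F1 8F AB 8C EB 90 97 49 E0 BD 9B EE B5 AF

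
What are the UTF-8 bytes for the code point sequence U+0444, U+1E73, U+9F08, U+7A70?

D1 84 E1 B9 B3 E9 BC 88 E7 A9 B0

U+0444: 2-byte form → D1 84.
U+1E73: 3-byte form → E1 B9 B3.
U+9F08: 3-byte form → E9 BC 88.
U+7A70: 3-byte form → E7 A9 B0.
Concatenated (11 bytes): D1 84 E1 B9 B3 E9 BC 88 E7 A9 B0.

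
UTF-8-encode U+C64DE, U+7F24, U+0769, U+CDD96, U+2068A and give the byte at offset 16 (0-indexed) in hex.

U+C64DE → 4-byte form F3 86 93 9E at offsets 0–3.
U+7F24 → 3-byte form E7 BC A4 at offsets 4–6.
U+0769 → 2-byte form DD A9 at offsets 7–8.
U+CDD96 → 4-byte form F3 8D B6 96 at offsets 9–12.
U+2068A → 4-byte form F0 A0 9A 8A at offsets 13–16.
Offset 16 falls in char 5's range; it's byte 4 of F0 A0 9A 8A = 0x8A.

0x8A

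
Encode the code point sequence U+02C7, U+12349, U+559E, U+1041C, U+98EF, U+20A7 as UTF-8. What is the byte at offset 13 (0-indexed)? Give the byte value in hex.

0xE9

U+02C7 → 2-byte form CB 87 at offsets 0–1.
U+12349 → 4-byte form F0 92 8D 89 at offsets 2–5.
U+559E → 3-byte form E5 96 9E at offsets 6–8.
U+1041C → 4-byte form F0 90 90 9C at offsets 9–12.
U+98EF → 3-byte form E9 A3 AF at offsets 13–15.
Offset 13 falls in char 5's range; it's byte 1 of E9 A3 AF = 0xE9.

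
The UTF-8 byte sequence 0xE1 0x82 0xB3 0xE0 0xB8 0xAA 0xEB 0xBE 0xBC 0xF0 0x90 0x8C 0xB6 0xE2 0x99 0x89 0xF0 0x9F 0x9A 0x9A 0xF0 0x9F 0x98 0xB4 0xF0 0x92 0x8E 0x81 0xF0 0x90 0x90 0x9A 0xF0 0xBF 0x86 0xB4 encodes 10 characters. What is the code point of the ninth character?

Offset 0: leading byte 0xE1 = 11100001 → 3-byte char #1 = E1 82 B3.
Offset 3: leading byte 0xE0 = 11100000 → 3-byte char #2 = E0 B8 AA.
Offset 6: leading byte 0xEB = 11101011 → 3-byte char #3 = EB BE BC.
Offset 9: leading byte 0xF0 = 11110000 → 4-byte char #4 = F0 90 8C B6.
Offset 13: leading byte 0xE2 = 11100010 → 3-byte char #5 = E2 99 89.
Offset 16: leading byte 0xF0 = 11110000 → 4-byte char #6 = F0 9F 9A 9A.
Offset 20: leading byte 0xF0 = 11110000 → 4-byte char #7 = F0 9F 98 B4.
Offset 24: leading byte 0xF0 = 11110000 → 4-byte char #8 = F0 92 8E 81.
Offset 28: leading byte 0xF0 = 11110000 → 4-byte char #9 = F0 90 90 9A.
Leading byte 0xF0 = 11110000 matches 11110xxx → 4-byte sequence.
Byte 1: 0xF0 = 11110000, payload 000 (3 bits).
Byte 2: 0x90 = 10010000 (10xxxxxx ✓), payload 010000.
Byte 3: 0x90 = 10010000 (10xxxxxx ✓), payload 010000.
Byte 4: 0x9A = 10011010 (10xxxxxx ✓), payload 011010.
Concatenate: 000010000010000011010 = 0x1041A (21 bits → U+1041A).

U+1041A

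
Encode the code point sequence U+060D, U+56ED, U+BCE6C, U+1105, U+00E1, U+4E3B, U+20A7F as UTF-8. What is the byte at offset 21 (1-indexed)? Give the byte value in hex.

0xBF

1-indexed offset 21 is 0-indexed offset 20.
U+060D → 2-byte form D8 8D at offsets 0–1.
U+56ED → 3-byte form E5 9B AD at offsets 2–4.
U+BCE6C → 4-byte form F2 BC B9 AC at offsets 5–8.
U+1105 → 3-byte form E1 84 85 at offsets 9–11.
U+00E1 → 2-byte form C3 A1 at offsets 12–13.
U+4E3B → 3-byte form E4 B8 BB at offsets 14–16.
U+20A7F → 4-byte form F0 A0 A9 BF at offsets 17–20.
Offset 20 falls in char 7's range; it's byte 4 of F0 A0 A9 BF = 0xBF.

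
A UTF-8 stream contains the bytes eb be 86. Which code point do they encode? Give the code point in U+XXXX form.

U+BF86

Leading byte 0xEB = 11101011 matches 1110xxxx → 3-byte sequence.
Byte 1: 0xEB = 11101011, payload 1011 (4 bits).
Byte 2: 0xBE = 10111110 (10xxxxxx ✓), payload 111110.
Byte 3: 0x86 = 10000110 (10xxxxxx ✓), payload 000110.
Concatenate: 1011111110000110 = 0xBF86 (16 bits → U+BF86).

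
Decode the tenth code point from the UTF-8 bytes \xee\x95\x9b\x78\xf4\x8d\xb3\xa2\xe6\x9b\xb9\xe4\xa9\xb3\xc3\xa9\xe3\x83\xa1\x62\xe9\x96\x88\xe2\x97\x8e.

U+25CE

Offset 0: leading byte 0xEE = 11101110 → 3-byte char #1 = EE 95 9B.
Offset 3: leading byte 0x78 = 01111000 → 1-byte char #2 = 78.
Offset 4: leading byte 0xF4 = 11110100 → 4-byte char #3 = F4 8D B3 A2.
Offset 8: leading byte 0xE6 = 11100110 → 3-byte char #4 = E6 9B B9.
Offset 11: leading byte 0xE4 = 11100100 → 3-byte char #5 = E4 A9 B3.
Offset 14: leading byte 0xC3 = 11000011 → 2-byte char #6 = C3 A9.
Offset 16: leading byte 0xE3 = 11100011 → 3-byte char #7 = E3 83 A1.
Offset 19: leading byte 0x62 = 01100010 → 1-byte char #8 = 62.
Offset 20: leading byte 0xE9 = 11101001 → 3-byte char #9 = E9 96 88.
Offset 23: leading byte 0xE2 = 11100010 → 3-byte char #10 = E2 97 8E.
Leading byte 0xE2 = 11100010 matches 1110xxxx → 3-byte sequence.
Byte 1: 0xE2 = 11100010, payload 0010 (4 bits).
Byte 2: 0x97 = 10010111 (10xxxxxx ✓), payload 010111.
Byte 3: 0x8E = 10001110 (10xxxxxx ✓), payload 001110.
Concatenate: 0010010111001110 = 0x25CE (16 bits → U+25CE).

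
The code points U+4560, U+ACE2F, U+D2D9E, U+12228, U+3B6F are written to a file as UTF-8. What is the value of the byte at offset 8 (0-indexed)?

U+4560 → 3-byte form E4 95 A0 at offsets 0–2.
U+ACE2F → 4-byte form F2 AC B8 AF at offsets 3–6.
U+D2D9E → 4-byte form F3 92 B6 9E at offsets 7–10.
Offset 8 falls in char 3's range; it's byte 2 of F3 92 B6 9E = 0x92.

0x92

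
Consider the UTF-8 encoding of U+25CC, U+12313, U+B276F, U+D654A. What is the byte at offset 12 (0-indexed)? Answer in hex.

U+25CC → 3-byte form E2 97 8C at offsets 0–2.
U+12313 → 4-byte form F0 92 8C 93 at offsets 3–6.
U+B276F → 4-byte form F2 B2 9D AF at offsets 7–10.
U+D654A → 4-byte form F3 96 95 8A at offsets 11–14.
Offset 12 falls in char 4's range; it's byte 2 of F3 96 95 8A = 0x96.

0x96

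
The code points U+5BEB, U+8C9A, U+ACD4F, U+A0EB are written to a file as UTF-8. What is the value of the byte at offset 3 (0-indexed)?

0xE8

U+5BEB → 3-byte form E5 AF AB at offsets 0–2.
U+8C9A → 3-byte form E8 B2 9A at offsets 3–5.
Offset 3 falls in char 2's range; it's byte 1 of E8 B2 9A = 0xE8.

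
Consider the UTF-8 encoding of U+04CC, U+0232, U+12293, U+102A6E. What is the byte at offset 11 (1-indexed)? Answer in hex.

0xA9

1-indexed offset 11 is 0-indexed offset 10.
U+04CC → 2-byte form D3 8C at offsets 0–1.
U+0232 → 2-byte form C8 B2 at offsets 2–3.
U+12293 → 4-byte form F0 92 8A 93 at offsets 4–7.
U+102A6E → 4-byte form F4 82 A9 AE at offsets 8–11.
Offset 10 falls in char 4's range; it's byte 3 of F4 82 A9 AE = 0xA9.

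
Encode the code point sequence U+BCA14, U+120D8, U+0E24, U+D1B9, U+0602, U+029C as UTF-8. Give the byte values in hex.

U+BCA14: 4-byte form → F2 BC A8 94.
U+120D8: 4-byte form → F0 92 83 98.
U+0E24: 3-byte form → E0 B8 A4.
U+D1B9: 3-byte form → ED 86 B9.
U+0602: 2-byte form → D8 82.
U+029C: 2-byte form → CA 9C.
Concatenated (18 bytes): F2 BC A8 94 F0 92 83 98 E0 B8 A4 ED 86 B9 D8 82 CA 9C.

F2 BC A8 94 F0 92 83 98 E0 B8 A4 ED 86 B9 D8 82 CA 9C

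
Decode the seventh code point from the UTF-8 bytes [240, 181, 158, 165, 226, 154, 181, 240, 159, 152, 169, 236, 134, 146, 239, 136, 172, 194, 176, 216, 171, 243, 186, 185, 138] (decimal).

U+062B

Offset 0: leading byte 0xF0 = 11110000 → 4-byte char #1 = F0 B5 9E A5.
Offset 4: leading byte 0xE2 = 11100010 → 3-byte char #2 = E2 9A B5.
Offset 7: leading byte 0xF0 = 11110000 → 4-byte char #3 = F0 9F 98 A9.
Offset 11: leading byte 0xEC = 11101100 → 3-byte char #4 = EC 86 92.
Offset 14: leading byte 0xEF = 11101111 → 3-byte char #5 = EF 88 AC.
Offset 17: leading byte 0xC2 = 11000010 → 2-byte char #6 = C2 B0.
Offset 19: leading byte 0xD8 = 11011000 → 2-byte char #7 = D8 AB.
Leading byte 0xD8 = 11011000 matches 110xxxxx → 2-byte sequence.
Byte 1: 0xD8 = 11011000, payload 11000 (5 bits).
Byte 2: 0xAB = 10101011 (10xxxxxx ✓), payload 101011.
Concatenate: 11000101011 = 0x62B (11 bits → U+062B).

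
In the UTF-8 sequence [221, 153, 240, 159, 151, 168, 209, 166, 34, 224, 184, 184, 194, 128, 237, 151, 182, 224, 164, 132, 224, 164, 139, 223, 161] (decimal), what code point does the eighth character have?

U+0904

Offset 0: leading byte 0xDD = 11011101 → 2-byte char #1 = DD 99.
Offset 2: leading byte 0xF0 = 11110000 → 4-byte char #2 = F0 9F 97 A8.
Offset 6: leading byte 0xD1 = 11010001 → 2-byte char #3 = D1 A6.
Offset 8: leading byte 0x22 = 00100010 → 1-byte char #4 = 22.
Offset 9: leading byte 0xE0 = 11100000 → 3-byte char #5 = E0 B8 B8.
Offset 12: leading byte 0xC2 = 11000010 → 2-byte char #6 = C2 80.
Offset 14: leading byte 0xED = 11101101 → 3-byte char #7 = ED 97 B6.
Offset 17: leading byte 0xE0 = 11100000 → 3-byte char #8 = E0 A4 84.
Leading byte 0xE0 = 11100000 matches 1110xxxx → 3-byte sequence.
Byte 1: 0xE0 = 11100000, payload 0000 (4 bits).
Byte 2: 0xA4 = 10100100 (10xxxxxx ✓), payload 100100.
Byte 3: 0x84 = 10000100 (10xxxxxx ✓), payload 000100.
Concatenate: 0000100100000100 = 0x904 (16 bits → U+0904).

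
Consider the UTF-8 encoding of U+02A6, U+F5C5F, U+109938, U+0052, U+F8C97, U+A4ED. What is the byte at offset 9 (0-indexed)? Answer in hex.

U+02A6 → 2-byte form CA A6 at offsets 0–1.
U+F5C5F → 4-byte form F3 B5 B1 9F at offsets 2–5.
U+109938 → 4-byte form F4 89 A4 B8 at offsets 6–9.
Offset 9 falls in char 3's range; it's byte 4 of F4 89 A4 B8 = 0xB8.

0xB8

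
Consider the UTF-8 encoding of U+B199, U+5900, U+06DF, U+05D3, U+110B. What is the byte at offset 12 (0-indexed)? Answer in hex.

0x8B

U+B199 → 3-byte form EB 86 99 at offsets 0–2.
U+5900 → 3-byte form E5 A4 80 at offsets 3–5.
U+06DF → 2-byte form DB 9F at offsets 6–7.
U+05D3 → 2-byte form D7 93 at offsets 8–9.
U+110B → 3-byte form E1 84 8B at offsets 10–12.
Offset 12 falls in char 5's range; it's byte 3 of E1 84 8B = 0x8B.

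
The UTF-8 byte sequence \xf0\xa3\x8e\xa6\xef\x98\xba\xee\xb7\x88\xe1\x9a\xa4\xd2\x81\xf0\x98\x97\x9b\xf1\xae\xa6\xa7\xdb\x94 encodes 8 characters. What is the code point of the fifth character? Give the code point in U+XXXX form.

Offset 0: leading byte 0xF0 = 11110000 → 4-byte char #1 = F0 A3 8E A6.
Offset 4: leading byte 0xEF = 11101111 → 3-byte char #2 = EF 98 BA.
Offset 7: leading byte 0xEE = 11101110 → 3-byte char #3 = EE B7 88.
Offset 10: leading byte 0xE1 = 11100001 → 3-byte char #4 = E1 9A A4.
Offset 13: leading byte 0xD2 = 11010010 → 2-byte char #5 = D2 81.
Leading byte 0xD2 = 11010010 matches 110xxxxx → 2-byte sequence.
Byte 1: 0xD2 = 11010010, payload 10010 (5 bits).
Byte 2: 0x81 = 10000001 (10xxxxxx ✓), payload 000001.
Concatenate: 10010000001 = 0x481 (11 bits → U+0481).

U+0481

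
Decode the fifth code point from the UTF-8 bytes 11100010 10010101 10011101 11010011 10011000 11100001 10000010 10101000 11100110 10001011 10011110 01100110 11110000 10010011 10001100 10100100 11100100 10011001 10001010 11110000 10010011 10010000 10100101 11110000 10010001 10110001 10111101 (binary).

U+0066

Offset 0: leading byte 0xE2 = 11100010 → 3-byte char #1 = E2 95 9D.
Offset 3: leading byte 0xD3 = 11010011 → 2-byte char #2 = D3 98.
Offset 5: leading byte 0xE1 = 11100001 → 3-byte char #3 = E1 82 A8.
Offset 8: leading byte 0xE6 = 11100110 → 3-byte char #4 = E6 8B 9E.
Offset 11: leading byte 0x66 = 01100110 → 1-byte char #5 = 66.
Leading byte 0x66 = 01100110 matches 0xxxxxxx → 1-byte sequence.
Byte 1: 0x66 = 01100110, payload 1100110 (7 bits).
Concatenate: 1100110 = 0x66 (7 bits → U+0066).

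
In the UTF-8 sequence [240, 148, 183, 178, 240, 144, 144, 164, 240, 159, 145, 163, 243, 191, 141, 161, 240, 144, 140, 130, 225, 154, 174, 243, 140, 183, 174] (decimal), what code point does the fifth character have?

U+10302

Offset 0: leading byte 0xF0 = 11110000 → 4-byte char #1 = F0 94 B7 B2.
Offset 4: leading byte 0xF0 = 11110000 → 4-byte char #2 = F0 90 90 A4.
Offset 8: leading byte 0xF0 = 11110000 → 4-byte char #3 = F0 9F 91 A3.
Offset 12: leading byte 0xF3 = 11110011 → 4-byte char #4 = F3 BF 8D A1.
Offset 16: leading byte 0xF0 = 11110000 → 4-byte char #5 = F0 90 8C 82.
Leading byte 0xF0 = 11110000 matches 11110xxx → 4-byte sequence.
Byte 1: 0xF0 = 11110000, payload 000 (3 bits).
Byte 2: 0x90 = 10010000 (10xxxxxx ✓), payload 010000.
Byte 3: 0x8C = 10001100 (10xxxxxx ✓), payload 001100.
Byte 4: 0x82 = 10000010 (10xxxxxx ✓), payload 000010.
Concatenate: 000010000001100000010 = 0x10302 (21 bits → U+10302).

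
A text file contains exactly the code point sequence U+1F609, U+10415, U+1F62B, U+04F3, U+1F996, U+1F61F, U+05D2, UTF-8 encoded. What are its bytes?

F0 9F 98 89 F0 90 90 95 F0 9F 98 AB D3 B3 F0 9F A6 96 F0 9F 98 9F D7 92

U+1F609: 4-byte form → F0 9F 98 89.
U+10415: 4-byte form → F0 90 90 95.
U+1F62B: 4-byte form → F0 9F 98 AB.
U+04F3: 2-byte form → D3 B3.
U+1F996: 4-byte form → F0 9F A6 96.
U+1F61F: 4-byte form → F0 9F 98 9F.
U+05D2: 2-byte form → D7 92.
Concatenated (24 bytes): F0 9F 98 89 F0 90 90 95 F0 9F 98 AB D3 B3 F0 9F A6 96 F0 9F 98 9F D7 92.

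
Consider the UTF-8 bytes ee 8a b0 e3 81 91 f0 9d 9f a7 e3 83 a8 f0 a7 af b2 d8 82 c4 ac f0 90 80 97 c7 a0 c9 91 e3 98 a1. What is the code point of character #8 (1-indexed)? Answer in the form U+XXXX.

U+10017

Offset 0: leading byte 0xEE = 11101110 → 3-byte char #1 = EE 8A B0.
Offset 3: leading byte 0xE3 = 11100011 → 3-byte char #2 = E3 81 91.
Offset 6: leading byte 0xF0 = 11110000 → 4-byte char #3 = F0 9D 9F A7.
Offset 10: leading byte 0xE3 = 11100011 → 3-byte char #4 = E3 83 A8.
Offset 13: leading byte 0xF0 = 11110000 → 4-byte char #5 = F0 A7 AF B2.
Offset 17: leading byte 0xD8 = 11011000 → 2-byte char #6 = D8 82.
Offset 19: leading byte 0xC4 = 11000100 → 2-byte char #7 = C4 AC.
Offset 21: leading byte 0xF0 = 11110000 → 4-byte char #8 = F0 90 80 97.
Leading byte 0xF0 = 11110000 matches 11110xxx → 4-byte sequence.
Byte 1: 0xF0 = 11110000, payload 000 (3 bits).
Byte 2: 0x90 = 10010000 (10xxxxxx ✓), payload 010000.
Byte 3: 0x80 = 10000000 (10xxxxxx ✓), payload 000000.
Byte 4: 0x97 = 10010111 (10xxxxxx ✓), payload 010111.
Concatenate: 000010000000000010111 = 0x10017 (21 bits → U+10017).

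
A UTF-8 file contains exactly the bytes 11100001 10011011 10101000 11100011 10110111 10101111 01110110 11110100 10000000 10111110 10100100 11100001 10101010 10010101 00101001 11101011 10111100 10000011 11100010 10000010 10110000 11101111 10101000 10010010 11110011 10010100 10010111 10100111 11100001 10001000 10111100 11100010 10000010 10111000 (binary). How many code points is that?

12

Byte at offset 0: 0xE1 = 11100001 → 3-byte char (#1). Advance 3.
Byte at offset 3: 0xE3 = 11100011 → 3-byte char (#2). Advance 3.
Byte at offset 6: 0x76 = 01110110 → 1-byte char (#3). Advance 1.
Byte at offset 7: 0xF4 = 11110100 → 4-byte char (#4). Advance 4.
Byte at offset 11: 0xE1 = 11100001 → 3-byte char (#5). Advance 3.
Byte at offset 14: 0x29 = 00101001 → 1-byte char (#6). Advance 1.
Byte at offset 15: 0xEB = 11101011 → 3-byte char (#7). Advance 3.
Byte at offset 18: 0xE2 = 11100010 → 3-byte char (#8). Advance 3.
Byte at offset 21: 0xEF = 11101111 → 3-byte char (#9). Advance 3.
Byte at offset 24: 0xF3 = 11110011 → 4-byte char (#10). Advance 4.
Byte at offset 28: 0xE1 = 11100001 → 3-byte char (#11). Advance 3.
Byte at offset 31: 0xE2 = 11100010 → 3-byte char (#12). Advance 3.
Reached end at offset 34 after 12 code points.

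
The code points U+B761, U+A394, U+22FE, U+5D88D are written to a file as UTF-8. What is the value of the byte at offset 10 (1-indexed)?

1-indexed offset 10 is 0-indexed offset 9.
U+B761 → 3-byte form EB 9D A1 at offsets 0–2.
U+A394 → 3-byte form EA 8E 94 at offsets 3–5.
U+22FE → 3-byte form E2 8B BE at offsets 6–8.
U+5D88D → 4-byte form F1 9D A2 8D at offsets 9–12.
Offset 9 falls in char 4's range; it's byte 1 of F1 9D A2 8D = 0xF1.

0xF1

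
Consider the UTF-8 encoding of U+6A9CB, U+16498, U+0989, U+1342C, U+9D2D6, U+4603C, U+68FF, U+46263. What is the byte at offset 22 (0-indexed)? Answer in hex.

U+6A9CB → 4-byte form F1 AA A7 8B at offsets 0–3.
U+16498 → 4-byte form F0 96 92 98 at offsets 4–7.
U+0989 → 3-byte form E0 A6 89 at offsets 8–10.
U+1342C → 4-byte form F0 93 90 AC at offsets 11–14.
U+9D2D6 → 4-byte form F2 9D 8B 96 at offsets 15–18.
U+4603C → 4-byte form F1 86 80 BC at offsets 19–22.
Offset 22 falls in char 6's range; it's byte 4 of F1 86 80 BC = 0xBC.

0xBC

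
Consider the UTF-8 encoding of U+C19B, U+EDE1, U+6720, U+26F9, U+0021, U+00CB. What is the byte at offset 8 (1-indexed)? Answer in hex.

1-indexed offset 8 is 0-indexed offset 7.
U+C19B → 3-byte form EC 86 9B at offsets 0–2.
U+EDE1 → 3-byte form EE B7 A1 at offsets 3–5.
U+6720 → 3-byte form E6 9C A0 at offsets 6–8.
Offset 7 falls in char 3's range; it's byte 2 of E6 9C A0 = 0x9C.

0x9C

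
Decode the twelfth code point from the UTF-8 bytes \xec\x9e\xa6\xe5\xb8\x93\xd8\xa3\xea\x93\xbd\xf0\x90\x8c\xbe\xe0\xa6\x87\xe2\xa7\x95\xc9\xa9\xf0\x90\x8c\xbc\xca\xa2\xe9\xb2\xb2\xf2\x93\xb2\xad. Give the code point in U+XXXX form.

U+93CAD

Offset 0: leading byte 0xEC = 11101100 → 3-byte char #1 = EC 9E A6.
Offset 3: leading byte 0xE5 = 11100101 → 3-byte char #2 = E5 B8 93.
Offset 6: leading byte 0xD8 = 11011000 → 2-byte char #3 = D8 A3.
Offset 8: leading byte 0xEA = 11101010 → 3-byte char #4 = EA 93 BD.
Offset 11: leading byte 0xF0 = 11110000 → 4-byte char #5 = F0 90 8C BE.
Offset 15: leading byte 0xE0 = 11100000 → 3-byte char #6 = E0 A6 87.
Offset 18: leading byte 0xE2 = 11100010 → 3-byte char #7 = E2 A7 95.
Offset 21: leading byte 0xC9 = 11001001 → 2-byte char #8 = C9 A9.
Offset 23: leading byte 0xF0 = 11110000 → 4-byte char #9 = F0 90 8C BC.
Offset 27: leading byte 0xCA = 11001010 → 2-byte char #10 = CA A2.
Offset 29: leading byte 0xE9 = 11101001 → 3-byte char #11 = E9 B2 B2.
Offset 32: leading byte 0xF2 = 11110010 → 4-byte char #12 = F2 93 B2 AD.
Leading byte 0xF2 = 11110010 matches 11110xxx → 4-byte sequence.
Byte 1: 0xF2 = 11110010, payload 010 (3 bits).
Byte 2: 0x93 = 10010011 (10xxxxxx ✓), payload 010011.
Byte 3: 0xB2 = 10110010 (10xxxxxx ✓), payload 110010.
Byte 4: 0xAD = 10101101 (10xxxxxx ✓), payload 101101.
Concatenate: 010010011110010101101 = 0x93CAD (21 bits → U+93CAD).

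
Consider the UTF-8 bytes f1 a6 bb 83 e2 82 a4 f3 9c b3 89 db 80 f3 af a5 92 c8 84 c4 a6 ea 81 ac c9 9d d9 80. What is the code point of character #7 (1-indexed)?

U+0126

Offset 0: leading byte 0xF1 = 11110001 → 4-byte char #1 = F1 A6 BB 83.
Offset 4: leading byte 0xE2 = 11100010 → 3-byte char #2 = E2 82 A4.
Offset 7: leading byte 0xF3 = 11110011 → 4-byte char #3 = F3 9C B3 89.
Offset 11: leading byte 0xDB = 11011011 → 2-byte char #4 = DB 80.
Offset 13: leading byte 0xF3 = 11110011 → 4-byte char #5 = F3 AF A5 92.
Offset 17: leading byte 0xC8 = 11001000 → 2-byte char #6 = C8 84.
Offset 19: leading byte 0xC4 = 11000100 → 2-byte char #7 = C4 A6.
Leading byte 0xC4 = 11000100 matches 110xxxxx → 2-byte sequence.
Byte 1: 0xC4 = 11000100, payload 00100 (5 bits).
Byte 2: 0xA6 = 10100110 (10xxxxxx ✓), payload 100110.
Concatenate: 00100100110 = 0x126 (11 bits → U+0126).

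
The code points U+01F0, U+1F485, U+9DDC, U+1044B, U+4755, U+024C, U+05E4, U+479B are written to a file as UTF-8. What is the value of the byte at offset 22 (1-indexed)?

1-indexed offset 22 is 0-indexed offset 21.
U+01F0 → 2-byte form C7 B0 at offsets 0–1.
U+1F485 → 4-byte form F0 9F 92 85 at offsets 2–5.
U+9DDC → 3-byte form E9 B7 9C at offsets 6–8.
U+1044B → 4-byte form F0 90 91 8B at offsets 9–12.
U+4755 → 3-byte form E4 9D 95 at offsets 13–15.
U+024C → 2-byte form C9 8C at offsets 16–17.
U+05E4 → 2-byte form D7 A4 at offsets 18–19.
U+479B → 3-byte form E4 9E 9B at offsets 20–22.
Offset 21 falls in char 8's range; it's byte 2 of E4 9E 9B = 0x9E.

0x9E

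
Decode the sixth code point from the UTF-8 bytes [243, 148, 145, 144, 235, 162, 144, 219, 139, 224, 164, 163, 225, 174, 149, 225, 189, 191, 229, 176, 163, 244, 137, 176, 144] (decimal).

U+1F7F

Offset 0: leading byte 0xF3 = 11110011 → 4-byte char #1 = F3 94 91 90.
Offset 4: leading byte 0xEB = 11101011 → 3-byte char #2 = EB A2 90.
Offset 7: leading byte 0xDB = 11011011 → 2-byte char #3 = DB 8B.
Offset 9: leading byte 0xE0 = 11100000 → 3-byte char #4 = E0 A4 A3.
Offset 12: leading byte 0xE1 = 11100001 → 3-byte char #5 = E1 AE 95.
Offset 15: leading byte 0xE1 = 11100001 → 3-byte char #6 = E1 BD BF.
Leading byte 0xE1 = 11100001 matches 1110xxxx → 3-byte sequence.
Byte 1: 0xE1 = 11100001, payload 0001 (4 bits).
Byte 2: 0xBD = 10111101 (10xxxxxx ✓), payload 111101.
Byte 3: 0xBF = 10111111 (10xxxxxx ✓), payload 111111.
Concatenate: 0001111101111111 = 0x1F7F (16 bits → U+1F7F).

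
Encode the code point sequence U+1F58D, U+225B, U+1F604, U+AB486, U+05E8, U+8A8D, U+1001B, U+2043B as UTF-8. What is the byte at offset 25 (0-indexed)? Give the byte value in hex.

U+1F58D → 4-byte form F0 9F 96 8D at offsets 0–3.
U+225B → 3-byte form E2 89 9B at offsets 4–6.
U+1F604 → 4-byte form F0 9F 98 84 at offsets 7–10.
U+AB486 → 4-byte form F2 AB 92 86 at offsets 11–14.
U+05E8 → 2-byte form D7 A8 at offsets 15–16.
U+8A8D → 3-byte form E8 AA 8D at offsets 17–19.
U+1001B → 4-byte form F0 90 80 9B at offsets 20–23.
U+2043B → 4-byte form F0 A0 90 BB at offsets 24–27.
Offset 25 falls in char 8's range; it's byte 2 of F0 A0 90 BB = 0xA0.

0xA0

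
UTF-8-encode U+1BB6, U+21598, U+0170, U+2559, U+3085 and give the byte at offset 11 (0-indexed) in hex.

U+1BB6 → 3-byte form E1 AE B6 at offsets 0–2.
U+21598 → 4-byte form F0 A1 96 98 at offsets 3–6.
U+0170 → 2-byte form C5 B0 at offsets 7–8.
U+2559 → 3-byte form E2 95 99 at offsets 9–11.
Offset 11 falls in char 4's range; it's byte 3 of E2 95 99 = 0x99.

0x99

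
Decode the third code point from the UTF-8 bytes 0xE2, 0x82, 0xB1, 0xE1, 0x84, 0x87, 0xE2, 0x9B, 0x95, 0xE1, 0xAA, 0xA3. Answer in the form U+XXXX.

Offset 0: leading byte 0xE2 = 11100010 → 3-byte char #1 = E2 82 B1.
Offset 3: leading byte 0xE1 = 11100001 → 3-byte char #2 = E1 84 87.
Offset 6: leading byte 0xE2 = 11100010 → 3-byte char #3 = E2 9B 95.
Leading byte 0xE2 = 11100010 matches 1110xxxx → 3-byte sequence.
Byte 1: 0xE2 = 11100010, payload 0010 (4 bits).
Byte 2: 0x9B = 10011011 (10xxxxxx ✓), payload 011011.
Byte 3: 0x95 = 10010101 (10xxxxxx ✓), payload 010101.
Concatenate: 0010011011010101 = 0x26D5 (16 bits → U+26D5).

U+26D5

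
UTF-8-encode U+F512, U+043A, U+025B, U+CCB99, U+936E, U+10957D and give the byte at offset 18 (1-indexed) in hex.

1-indexed offset 18 is 0-indexed offset 17.
U+F512 → 3-byte form EF 94 92 at offsets 0–2.
U+043A → 2-byte form D0 BA at offsets 3–4.
U+025B → 2-byte form C9 9B at offsets 5–6.
U+CCB99 → 4-byte form F3 8C AE 99 at offsets 7–10.
U+936E → 3-byte form E9 8D AE at offsets 11–13.
U+10957D → 4-byte form F4 89 95 BD at offsets 14–17.
Offset 17 falls in char 6's range; it's byte 4 of F4 89 95 BD = 0xBD.

0xBD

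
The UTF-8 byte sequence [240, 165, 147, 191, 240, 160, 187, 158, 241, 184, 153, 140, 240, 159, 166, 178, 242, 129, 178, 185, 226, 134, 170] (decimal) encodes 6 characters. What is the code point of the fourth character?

Offset 0: leading byte 0xF0 = 11110000 → 4-byte char #1 = F0 A5 93 BF.
Offset 4: leading byte 0xF0 = 11110000 → 4-byte char #2 = F0 A0 BB 9E.
Offset 8: leading byte 0xF1 = 11110001 → 4-byte char #3 = F1 B8 99 8C.
Offset 12: leading byte 0xF0 = 11110000 → 4-byte char #4 = F0 9F A6 B2.
Leading byte 0xF0 = 11110000 matches 11110xxx → 4-byte sequence.
Byte 1: 0xF0 = 11110000, payload 000 (3 bits).
Byte 2: 0x9F = 10011111 (10xxxxxx ✓), payload 011111.
Byte 3: 0xA6 = 10100110 (10xxxxxx ✓), payload 100110.
Byte 4: 0xB2 = 10110010 (10xxxxxx ✓), payload 110010.
Concatenate: 000011111100110110010 = 0x1F9B2 (21 bits → U+1F9B2).

U+1F9B2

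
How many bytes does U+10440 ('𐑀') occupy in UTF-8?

U+10440 = 0x10440. UTF-8 uses 1 byte below 0x80, 2 below 0x800, 3 below 0x10000, 4 up to 0x10FFFF. 0x10440 is in U+10000–U+10FFFF → 4 bytes.

4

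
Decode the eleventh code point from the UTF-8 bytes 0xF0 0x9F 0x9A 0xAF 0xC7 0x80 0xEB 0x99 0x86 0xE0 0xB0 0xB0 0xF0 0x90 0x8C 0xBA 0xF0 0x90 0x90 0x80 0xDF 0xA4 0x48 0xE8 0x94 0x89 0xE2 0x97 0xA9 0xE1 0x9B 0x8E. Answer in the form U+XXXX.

U+16CE

Offset 0: leading byte 0xF0 = 11110000 → 4-byte char #1 = F0 9F 9A AF.
Offset 4: leading byte 0xC7 = 11000111 → 2-byte char #2 = C7 80.
Offset 6: leading byte 0xEB = 11101011 → 3-byte char #3 = EB 99 86.
Offset 9: leading byte 0xE0 = 11100000 → 3-byte char #4 = E0 B0 B0.
Offset 12: leading byte 0xF0 = 11110000 → 4-byte char #5 = F0 90 8C BA.
Offset 16: leading byte 0xF0 = 11110000 → 4-byte char #6 = F0 90 90 80.
Offset 20: leading byte 0xDF = 11011111 → 2-byte char #7 = DF A4.
Offset 22: leading byte 0x48 = 01001000 → 1-byte char #8 = 48.
Offset 23: leading byte 0xE8 = 11101000 → 3-byte char #9 = E8 94 89.
Offset 26: leading byte 0xE2 = 11100010 → 3-byte char #10 = E2 97 A9.
Offset 29: leading byte 0xE1 = 11100001 → 3-byte char #11 = E1 9B 8E.
Leading byte 0xE1 = 11100001 matches 1110xxxx → 3-byte sequence.
Byte 1: 0xE1 = 11100001, payload 0001 (4 bits).
Byte 2: 0x9B = 10011011 (10xxxxxx ✓), payload 011011.
Byte 3: 0x8E = 10001110 (10xxxxxx ✓), payload 001110.
Concatenate: 0001011011001110 = 0x16CE (16 bits → U+16CE).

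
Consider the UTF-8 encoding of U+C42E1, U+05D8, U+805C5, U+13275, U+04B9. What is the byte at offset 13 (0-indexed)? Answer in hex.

0xB5

U+C42E1 → 4-byte form F3 84 8B A1 at offsets 0–3.
U+05D8 → 2-byte form D7 98 at offsets 4–5.
U+805C5 → 4-byte form F2 80 97 85 at offsets 6–9.
U+13275 → 4-byte form F0 93 89 B5 at offsets 10–13.
Offset 13 falls in char 4's range; it's byte 4 of F0 93 89 B5 = 0xB5.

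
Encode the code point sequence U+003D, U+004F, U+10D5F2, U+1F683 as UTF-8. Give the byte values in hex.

U+003D: 1-byte form → 3D.
U+004F: 1-byte form → 4F.
U+10D5F2: 4-byte form → F4 8D 97 B2.
U+1F683: 4-byte form → F0 9F 9A 83.
Concatenated (10 bytes): 3D 4F F4 8D 97 B2 F0 9F 9A 83.

3D 4F F4 8D 97 B2 F0 9F 9A 83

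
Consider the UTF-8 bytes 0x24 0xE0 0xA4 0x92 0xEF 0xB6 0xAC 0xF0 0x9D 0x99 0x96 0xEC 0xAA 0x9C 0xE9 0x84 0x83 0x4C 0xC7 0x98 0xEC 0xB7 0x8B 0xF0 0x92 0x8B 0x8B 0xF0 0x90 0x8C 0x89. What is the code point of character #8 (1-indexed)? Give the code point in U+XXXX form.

Offset 0: leading byte 0x24 = 00100100 → 1-byte char #1 = 24.
Offset 1: leading byte 0xE0 = 11100000 → 3-byte char #2 = E0 A4 92.
Offset 4: leading byte 0xEF = 11101111 → 3-byte char #3 = EF B6 AC.
Offset 7: leading byte 0xF0 = 11110000 → 4-byte char #4 = F0 9D 99 96.
Offset 11: leading byte 0xEC = 11101100 → 3-byte char #5 = EC AA 9C.
Offset 14: leading byte 0xE9 = 11101001 → 3-byte char #6 = E9 84 83.
Offset 17: leading byte 0x4C = 01001100 → 1-byte char #7 = 4C.
Offset 18: leading byte 0xC7 = 11000111 → 2-byte char #8 = C7 98.
Leading byte 0xC7 = 11000111 matches 110xxxxx → 2-byte sequence.
Byte 1: 0xC7 = 11000111, payload 00111 (5 bits).
Byte 2: 0x98 = 10011000 (10xxxxxx ✓), payload 011000.
Concatenate: 00111011000 = 0x1D8 (11 bits → U+01D8).

U+01D8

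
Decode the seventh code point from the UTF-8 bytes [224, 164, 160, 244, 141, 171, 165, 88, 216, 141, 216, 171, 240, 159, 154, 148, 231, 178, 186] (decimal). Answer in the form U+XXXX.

U+7CBA

Offset 0: leading byte 0xE0 = 11100000 → 3-byte char #1 = E0 A4 A0.
Offset 3: leading byte 0xF4 = 11110100 → 4-byte char #2 = F4 8D AB A5.
Offset 7: leading byte 0x58 = 01011000 → 1-byte char #3 = 58.
Offset 8: leading byte 0xD8 = 11011000 → 2-byte char #4 = D8 8D.
Offset 10: leading byte 0xD8 = 11011000 → 2-byte char #5 = D8 AB.
Offset 12: leading byte 0xF0 = 11110000 → 4-byte char #6 = F0 9F 9A 94.
Offset 16: leading byte 0xE7 = 11100111 → 3-byte char #7 = E7 B2 BA.
Leading byte 0xE7 = 11100111 matches 1110xxxx → 3-byte sequence.
Byte 1: 0xE7 = 11100111, payload 0111 (4 bits).
Byte 2: 0xB2 = 10110010 (10xxxxxx ✓), payload 110010.
Byte 3: 0xBA = 10111010 (10xxxxxx ✓), payload 111010.
Concatenate: 0111110010111010 = 0x7CBA (16 bits → U+7CBA).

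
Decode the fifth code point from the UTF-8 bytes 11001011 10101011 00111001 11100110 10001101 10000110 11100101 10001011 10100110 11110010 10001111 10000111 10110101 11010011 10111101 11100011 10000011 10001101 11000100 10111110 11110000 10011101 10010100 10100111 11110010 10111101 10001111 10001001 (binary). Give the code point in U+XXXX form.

Offset 0: leading byte 0xCB = 11001011 → 2-byte char #1 = CB AB.
Offset 2: leading byte 0x39 = 00111001 → 1-byte char #2 = 39.
Offset 3: leading byte 0xE6 = 11100110 → 3-byte char #3 = E6 8D 86.
Offset 6: leading byte 0xE5 = 11100101 → 3-byte char #4 = E5 8B A6.
Offset 9: leading byte 0xF2 = 11110010 → 4-byte char #5 = F2 8F 87 B5.
Leading byte 0xF2 = 11110010 matches 11110xxx → 4-byte sequence.
Byte 1: 0xF2 = 11110010, payload 010 (3 bits).
Byte 2: 0x8F = 10001111 (10xxxxxx ✓), payload 001111.
Byte 3: 0x87 = 10000111 (10xxxxxx ✓), payload 000111.
Byte 4: 0xB5 = 10110101 (10xxxxxx ✓), payload 110101.
Concatenate: 010001111000111110101 = 0x8F1F5 (21 bits → U+8F1F5).

U+8F1F5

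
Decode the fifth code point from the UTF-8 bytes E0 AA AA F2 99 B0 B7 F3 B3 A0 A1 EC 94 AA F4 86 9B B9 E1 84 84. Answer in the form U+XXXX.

Offset 0: leading byte 0xE0 = 11100000 → 3-byte char #1 = E0 AA AA.
Offset 3: leading byte 0xF2 = 11110010 → 4-byte char #2 = F2 99 B0 B7.
Offset 7: leading byte 0xF3 = 11110011 → 4-byte char #3 = F3 B3 A0 A1.
Offset 11: leading byte 0xEC = 11101100 → 3-byte char #4 = EC 94 AA.
Offset 14: leading byte 0xF4 = 11110100 → 4-byte char #5 = F4 86 9B B9.
Leading byte 0xF4 = 11110100 matches 11110xxx → 4-byte sequence.
Byte 1: 0xF4 = 11110100, payload 100 (3 bits).
Byte 2: 0x86 = 10000110 (10xxxxxx ✓), payload 000110.
Byte 3: 0x9B = 10011011 (10xxxxxx ✓), payload 011011.
Byte 4: 0xB9 = 10111001 (10xxxxxx ✓), payload 111001.
Concatenate: 100000110011011111001 = 0x1066F9 (21 bits → U+1066F9).

U+1066F9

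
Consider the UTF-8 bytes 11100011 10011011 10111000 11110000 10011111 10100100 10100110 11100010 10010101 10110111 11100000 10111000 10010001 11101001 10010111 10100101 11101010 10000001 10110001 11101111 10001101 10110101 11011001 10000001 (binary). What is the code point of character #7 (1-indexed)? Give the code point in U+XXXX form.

U+F375

Offset 0: leading byte 0xE3 = 11100011 → 3-byte char #1 = E3 9B B8.
Offset 3: leading byte 0xF0 = 11110000 → 4-byte char #2 = F0 9F A4 A6.
Offset 7: leading byte 0xE2 = 11100010 → 3-byte char #3 = E2 95 B7.
Offset 10: leading byte 0xE0 = 11100000 → 3-byte char #4 = E0 B8 91.
Offset 13: leading byte 0xE9 = 11101001 → 3-byte char #5 = E9 97 A5.
Offset 16: leading byte 0xEA = 11101010 → 3-byte char #6 = EA 81 B1.
Offset 19: leading byte 0xEF = 11101111 → 3-byte char #7 = EF 8D B5.
Leading byte 0xEF = 11101111 matches 1110xxxx → 3-byte sequence.
Byte 1: 0xEF = 11101111, payload 1111 (4 bits).
Byte 2: 0x8D = 10001101 (10xxxxxx ✓), payload 001101.
Byte 3: 0xB5 = 10110101 (10xxxxxx ✓), payload 110101.
Concatenate: 1111001101110101 = 0xF375 (16 bits → U+F375).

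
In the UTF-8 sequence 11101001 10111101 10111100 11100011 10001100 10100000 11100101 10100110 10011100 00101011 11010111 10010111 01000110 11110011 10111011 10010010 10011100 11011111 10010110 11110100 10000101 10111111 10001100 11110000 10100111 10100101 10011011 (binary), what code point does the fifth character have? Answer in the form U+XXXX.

Offset 0: leading byte 0xE9 = 11101001 → 3-byte char #1 = E9 BD BC.
Offset 3: leading byte 0xE3 = 11100011 → 3-byte char #2 = E3 8C A0.
Offset 6: leading byte 0xE5 = 11100101 → 3-byte char #3 = E5 A6 9C.
Offset 9: leading byte 0x2B = 00101011 → 1-byte char #4 = 2B.
Offset 10: leading byte 0xD7 = 11010111 → 2-byte char #5 = D7 97.
Leading byte 0xD7 = 11010111 matches 110xxxxx → 2-byte sequence.
Byte 1: 0xD7 = 11010111, payload 10111 (5 bits).
Byte 2: 0x97 = 10010111 (10xxxxxx ✓), payload 010111.
Concatenate: 10111010111 = 0x5D7 (11 bits → U+05D7).

U+05D7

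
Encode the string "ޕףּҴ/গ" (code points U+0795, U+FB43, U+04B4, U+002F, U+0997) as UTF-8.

U+0795: 2-byte form → DE 95.
U+FB43: 3-byte form → EF AD 83.
U+04B4: 2-byte form → D2 B4.
U+002F: 1-byte form → 2F.
U+0997: 3-byte form → E0 A6 97.
Concatenated (11 bytes): DE 95 EF AD 83 D2 B4 2F E0 A6 97.

DE 95 EF AD 83 D2 B4 2F E0 A6 97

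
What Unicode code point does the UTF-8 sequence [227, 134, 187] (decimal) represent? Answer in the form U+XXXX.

Leading byte 0xE3 = 11100011 matches 1110xxxx → 3-byte sequence.
Byte 1: 0xE3 = 11100011, payload 0011 (4 bits).
Byte 2: 0x86 = 10000110 (10xxxxxx ✓), payload 000110.
Byte 3: 0xBB = 10111011 (10xxxxxx ✓), payload 111011.
Concatenate: 0011000110111011 = 0x31BB (16 bits → U+31BB).

U+31BB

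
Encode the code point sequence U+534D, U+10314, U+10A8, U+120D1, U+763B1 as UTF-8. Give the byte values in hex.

U+534D: 3-byte form → E5 8D 8D.
U+10314: 4-byte form → F0 90 8C 94.
U+10A8: 3-byte form → E1 82 A8.
U+120D1: 4-byte form → F0 92 83 91.
U+763B1: 4-byte form → F1 B6 8E B1.
Concatenated (18 bytes): E5 8D 8D F0 90 8C 94 E1 82 A8 F0 92 83 91 F1 B6 8E B1.

E5 8D 8D F0 90 8C 94 E1 82 A8 F0 92 83 91 F1 B6 8E B1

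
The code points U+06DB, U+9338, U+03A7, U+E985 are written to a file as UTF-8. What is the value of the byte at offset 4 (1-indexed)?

1-indexed offset 4 is 0-indexed offset 3.
U+06DB → 2-byte form DB 9B at offsets 0–1.
U+9338 → 3-byte form E9 8C B8 at offsets 2–4.
Offset 3 falls in char 2's range; it's byte 2 of E9 8C B8 = 0x8C.

0x8C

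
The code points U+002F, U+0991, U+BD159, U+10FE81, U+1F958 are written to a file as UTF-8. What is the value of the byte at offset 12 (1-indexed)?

1-indexed offset 12 is 0-indexed offset 11.
U+002F → 1-byte form 2F at offsets 0–0.
U+0991 → 3-byte form E0 A6 91 at offsets 1–3.
U+BD159 → 4-byte form F2 BD 85 99 at offsets 4–7.
U+10FE81 → 4-byte form F4 8F BA 81 at offsets 8–11.
Offset 11 falls in char 4's range; it's byte 4 of F4 8F BA 81 = 0x81.

0x81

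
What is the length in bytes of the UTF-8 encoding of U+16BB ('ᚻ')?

U+16BB = 0x16BB. UTF-8 uses 1 byte below 0x80, 2 below 0x800, 3 below 0x10000, 4 up to 0x10FFFF. 0x16BB is in U+0800–U+FFFF → 3 bytes.

3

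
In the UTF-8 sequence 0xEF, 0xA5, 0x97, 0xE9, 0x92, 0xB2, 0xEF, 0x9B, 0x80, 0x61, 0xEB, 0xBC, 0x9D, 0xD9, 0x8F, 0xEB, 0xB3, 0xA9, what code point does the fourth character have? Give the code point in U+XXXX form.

Offset 0: leading byte 0xEF = 11101111 → 3-byte char #1 = EF A5 97.
Offset 3: leading byte 0xE9 = 11101001 → 3-byte char #2 = E9 92 B2.
Offset 6: leading byte 0xEF = 11101111 → 3-byte char #3 = EF 9B 80.
Offset 9: leading byte 0x61 = 01100001 → 1-byte char #4 = 61.
Leading byte 0x61 = 01100001 matches 0xxxxxxx → 1-byte sequence.
Byte 1: 0x61 = 01100001, payload 1100001 (7 bits).
Concatenate: 1100001 = 0x61 (7 bits → U+0061).

U+0061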